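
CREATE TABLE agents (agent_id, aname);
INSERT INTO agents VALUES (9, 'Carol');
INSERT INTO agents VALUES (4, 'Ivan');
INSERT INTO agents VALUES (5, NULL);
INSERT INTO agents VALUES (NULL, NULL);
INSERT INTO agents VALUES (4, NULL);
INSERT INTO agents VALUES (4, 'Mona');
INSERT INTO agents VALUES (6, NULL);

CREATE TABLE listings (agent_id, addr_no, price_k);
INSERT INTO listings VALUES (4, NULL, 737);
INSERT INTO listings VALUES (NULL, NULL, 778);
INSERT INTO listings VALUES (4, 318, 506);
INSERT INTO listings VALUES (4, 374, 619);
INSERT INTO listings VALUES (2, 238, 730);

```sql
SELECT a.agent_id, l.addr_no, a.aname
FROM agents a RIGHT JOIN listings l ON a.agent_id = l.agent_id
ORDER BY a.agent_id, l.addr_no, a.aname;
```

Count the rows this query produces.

RIGHT JOIN keeps every row from `listings`; unmatched rows get NULL for `agents`'s columns.
Matching on a.agent_id = l.agent_id. A NULL in a compared column never satisfies the condition.
- a row (agent_id=9): no match.
- a row (agent_id=4): matches 3 l row(s) → 3 output row(s).
- a row (agent_id=5): no match.
- a row (agent_id=NULL): no match.
- a row (agent_id=4): matches 3 l row(s) → 3 output row(s).
- a row (agent_id=4): matches 3 l row(s) → 3 output row(s).
- a row (agent_id=6): no match.
- plus 2 unmatched l row(s), each kept with NULL a columns.
Total: 9 matched + 2 padded = 11 rows.

11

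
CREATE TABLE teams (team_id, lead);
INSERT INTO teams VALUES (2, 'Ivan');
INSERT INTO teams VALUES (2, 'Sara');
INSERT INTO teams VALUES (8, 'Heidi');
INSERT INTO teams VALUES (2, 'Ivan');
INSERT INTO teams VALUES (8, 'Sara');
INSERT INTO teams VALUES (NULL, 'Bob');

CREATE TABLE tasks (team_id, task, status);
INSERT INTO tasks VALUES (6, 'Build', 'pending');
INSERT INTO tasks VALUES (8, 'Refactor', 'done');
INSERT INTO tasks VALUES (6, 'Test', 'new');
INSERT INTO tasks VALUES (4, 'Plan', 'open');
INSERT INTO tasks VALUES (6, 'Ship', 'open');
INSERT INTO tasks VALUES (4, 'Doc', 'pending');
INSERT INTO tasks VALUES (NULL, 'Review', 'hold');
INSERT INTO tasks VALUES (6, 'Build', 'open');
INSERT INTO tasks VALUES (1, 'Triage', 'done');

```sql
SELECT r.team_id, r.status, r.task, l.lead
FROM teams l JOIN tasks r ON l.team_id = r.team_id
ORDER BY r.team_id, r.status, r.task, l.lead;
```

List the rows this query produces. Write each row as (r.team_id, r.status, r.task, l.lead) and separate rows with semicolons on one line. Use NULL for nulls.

(8, done, Refactor, Heidi); (8, done, Refactor, Sara)

INNER JOIN keeps only pairs where the ON condition holds.
Matching on l.team_id = r.team_id. A NULL in a compared column never satisfies the condition.
- l row (team_id=2): no match → dropped.
- l row (team_id=2): no match → dropped.
- l row (team_id=8): matches 1 r row(s) → 1 output row(s).
- l row (team_id=2): no match → dropped.
- l row (team_id=8): matches 1 r row(s) → 1 output row(s).
- l row (team_id=NULL): no match → dropped.
After projecting and ordering:
r.team_id | r.status | r.task | l.lead
8 | done | Refactor | Heidi
8 | done | Refactor | Sara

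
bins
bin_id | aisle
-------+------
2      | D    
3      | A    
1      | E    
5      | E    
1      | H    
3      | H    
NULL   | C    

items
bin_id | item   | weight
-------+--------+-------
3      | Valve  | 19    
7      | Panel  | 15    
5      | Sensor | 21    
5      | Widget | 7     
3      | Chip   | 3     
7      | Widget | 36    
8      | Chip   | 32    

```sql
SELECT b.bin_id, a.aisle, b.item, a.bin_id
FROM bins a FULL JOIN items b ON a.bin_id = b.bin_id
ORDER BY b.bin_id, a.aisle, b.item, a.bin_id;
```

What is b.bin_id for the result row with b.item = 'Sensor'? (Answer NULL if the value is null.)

FULL OUTER JOIN keeps every row from both sides; unmatched rows get NULL for the other side's columns.
Matching on a.bin_id = b.bin_id. A NULL in a compared column never satisfies the condition.
- a row (bin_id=2): no match → kept, b columns NULL.
- a row (bin_id=3): matches 2 b row(s) → 2 output row(s).
- a row (bin_id=1): no match → kept, b columns NULL.
- a row (bin_id=5): matches 2 b row(s) → 2 output row(s).
- a row (bin_id=1): no match → kept, b columns NULL.
- a row (bin_id=3): matches 2 b row(s) → 2 output row(s).
- a row (bin_id=NULL): no match → kept, b columns NULL.
- 3 row(s) from b found no a partner → padded with NULL.

5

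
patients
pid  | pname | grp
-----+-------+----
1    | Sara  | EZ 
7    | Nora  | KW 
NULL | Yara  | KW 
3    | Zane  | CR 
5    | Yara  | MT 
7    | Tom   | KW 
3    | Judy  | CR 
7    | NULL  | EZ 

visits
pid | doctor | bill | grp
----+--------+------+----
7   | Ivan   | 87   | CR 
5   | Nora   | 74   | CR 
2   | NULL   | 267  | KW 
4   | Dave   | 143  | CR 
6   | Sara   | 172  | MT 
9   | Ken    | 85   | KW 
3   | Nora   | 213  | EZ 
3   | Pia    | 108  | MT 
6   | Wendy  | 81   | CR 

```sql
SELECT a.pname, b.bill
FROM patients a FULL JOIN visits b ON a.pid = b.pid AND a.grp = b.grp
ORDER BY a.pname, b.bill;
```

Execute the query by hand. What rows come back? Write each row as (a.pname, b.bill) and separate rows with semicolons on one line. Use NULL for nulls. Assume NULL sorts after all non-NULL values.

(Judy, NULL); (Nora, NULL); (Sara, NULL); (Tom, NULL); (Yara, NULL); (Yara, NULL); (Zane, NULL); (NULL, 74); (NULL, 81); (NULL, 85); (NULL, 87); (NULL, 108); (NULL, 143); (NULL, 172); (NULL, 213); (NULL, 267); (NULL, NULL)

FULL OUTER JOIN keeps every row from both sides; unmatched rows get NULL for the other side's columns.
Matching on a.pid = b.pid AND a.grp = b.grp. A NULL in a compared column never satisfies the condition.
- a (pid=1, grp=EZ) has no partner → padded with NULL.
- a (pid=7, grp=KW) has no partner → padded with NULL.
- a (pid=NULL, grp=KW) has no partner → padded with NULL.
- a (pid=3, grp=CR) has no partner → padded with NULL.
- a (pid=5, grp=MT) has no partner → padded with NULL.
- a (pid=7, grp=KW) has no partner → padded with NULL.
- a (pid=3, grp=CR) has no partner → padded with NULL.
- a (pid=7, grp=EZ) has no partner → padded with NULL.
- plus 9 unmatched b row(s), each kept with NULL a columns.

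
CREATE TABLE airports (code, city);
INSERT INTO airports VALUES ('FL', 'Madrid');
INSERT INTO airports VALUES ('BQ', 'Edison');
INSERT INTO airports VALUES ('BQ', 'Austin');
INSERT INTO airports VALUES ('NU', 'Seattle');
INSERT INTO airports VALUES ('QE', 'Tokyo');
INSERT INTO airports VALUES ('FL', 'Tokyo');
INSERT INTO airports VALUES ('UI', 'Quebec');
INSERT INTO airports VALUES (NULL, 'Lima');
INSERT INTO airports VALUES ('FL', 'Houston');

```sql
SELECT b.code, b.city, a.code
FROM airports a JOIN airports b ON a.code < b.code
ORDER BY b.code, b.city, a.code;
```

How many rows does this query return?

24

INNER JOIN keeps only pairs where the ON condition holds.
Matching on a.code < b.code. A NULL in a compared column never satisfies the condition.
- a row (code=FL): matches 3 b row(s) → 3 output row(s).
- a row (code=BQ): matches 6 b row(s) → 6 output row(s).
- a row (code=BQ): matches 6 b row(s) → 6 output row(s).
- a row (code=NU): matches 2 b row(s) → 2 output row(s).
- a row (code=QE): matches 1 b row(s) → 1 output row(s).
- a row (code=FL): matches 3 b row(s) → 3 output row(s).
- a row (code=UI): no match → dropped.
- a row (code=NULL): no match → dropped.
- a row (code=FL): matches 3 b row(s) → 3 output row(s).
Total: 24 rows.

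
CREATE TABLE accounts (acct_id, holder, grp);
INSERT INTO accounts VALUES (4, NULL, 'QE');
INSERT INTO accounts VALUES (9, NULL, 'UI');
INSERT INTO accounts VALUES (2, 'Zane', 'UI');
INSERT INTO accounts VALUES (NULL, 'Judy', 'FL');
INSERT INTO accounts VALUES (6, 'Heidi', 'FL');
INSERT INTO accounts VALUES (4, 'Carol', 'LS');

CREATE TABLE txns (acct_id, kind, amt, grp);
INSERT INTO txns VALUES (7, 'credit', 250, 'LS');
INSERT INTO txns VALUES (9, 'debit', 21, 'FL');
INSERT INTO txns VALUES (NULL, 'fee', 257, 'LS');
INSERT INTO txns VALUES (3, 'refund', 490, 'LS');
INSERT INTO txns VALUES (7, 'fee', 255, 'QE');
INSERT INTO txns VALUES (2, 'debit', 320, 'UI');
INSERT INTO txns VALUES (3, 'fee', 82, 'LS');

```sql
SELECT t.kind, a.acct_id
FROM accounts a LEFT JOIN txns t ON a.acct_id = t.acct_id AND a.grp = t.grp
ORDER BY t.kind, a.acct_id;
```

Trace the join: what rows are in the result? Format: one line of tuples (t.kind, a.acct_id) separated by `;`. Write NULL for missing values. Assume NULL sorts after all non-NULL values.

LEFT JOIN keeps every row from `accounts`; unmatched rows get NULL for `txns`'s columns.
Matching on a.acct_id = t.acct_id AND a.grp = t.grp. A NULL in a compared column never satisfies the condition.
- a row (acct_id=4, grp=QE): no match → kept, t columns NULL.
- a row (acct_id=9, grp=UI): no match → kept, t columns NULL.
- a row (acct_id=2, grp=UI): matches 1 t row(s) → 1 output row(s).
- a row (acct_id=NULL, grp=FL): no match → kept, t columns NULL.
- a row (acct_id=6, grp=FL): no match → kept, t columns NULL.
- a row (acct_id=4, grp=LS): no match → kept, t columns NULL.
After projecting and ordering:
t.kind | a.acct_id
debit | 2
NULL | 4
NULL | 4
NULL | 6
NULL | 9
NULL | NULL

(debit, 2); (NULL, 4); (NULL, 4); (NULL, 6); (NULL, 9); (NULL, NULL)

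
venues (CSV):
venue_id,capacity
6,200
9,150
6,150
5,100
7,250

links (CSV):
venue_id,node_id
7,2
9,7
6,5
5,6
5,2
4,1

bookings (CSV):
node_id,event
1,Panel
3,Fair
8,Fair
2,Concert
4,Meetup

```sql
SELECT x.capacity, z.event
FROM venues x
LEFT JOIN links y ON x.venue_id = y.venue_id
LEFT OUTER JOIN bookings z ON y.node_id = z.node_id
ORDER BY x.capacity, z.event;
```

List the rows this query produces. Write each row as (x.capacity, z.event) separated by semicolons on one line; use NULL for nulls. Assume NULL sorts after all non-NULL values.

(100, Concert); (100, NULL); (150, NULL); (150, NULL); (200, NULL); (250, Concert)

Step 1 — x LEFT JOIN y on venue_id → 6 row(s).
Then LEFT JOIN `bookings z` on node_id: each of those 6 rows is kept; rows whose y.node_id has no match in z get NULL for z's columns.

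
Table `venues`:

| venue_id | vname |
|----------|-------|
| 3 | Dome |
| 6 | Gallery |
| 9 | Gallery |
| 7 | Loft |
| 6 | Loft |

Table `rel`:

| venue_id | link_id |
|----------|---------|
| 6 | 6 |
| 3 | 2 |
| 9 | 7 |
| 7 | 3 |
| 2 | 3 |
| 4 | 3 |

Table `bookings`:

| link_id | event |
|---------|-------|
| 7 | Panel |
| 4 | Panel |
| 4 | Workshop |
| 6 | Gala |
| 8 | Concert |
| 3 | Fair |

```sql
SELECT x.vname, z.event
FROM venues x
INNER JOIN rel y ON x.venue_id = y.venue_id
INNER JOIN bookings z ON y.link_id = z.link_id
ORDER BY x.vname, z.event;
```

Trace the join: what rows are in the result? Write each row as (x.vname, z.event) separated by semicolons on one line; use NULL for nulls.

Evaluate left to right. First `venues x INNER JOIN rel y` on venue_id: 5 row(s).
Then INNER JOIN `bookings z` on link_id: keep only rows whose y.link_id appears in z.

(Gallery, Gala); (Gallery, Panel); (Loft, Fair); (Loft, Gala)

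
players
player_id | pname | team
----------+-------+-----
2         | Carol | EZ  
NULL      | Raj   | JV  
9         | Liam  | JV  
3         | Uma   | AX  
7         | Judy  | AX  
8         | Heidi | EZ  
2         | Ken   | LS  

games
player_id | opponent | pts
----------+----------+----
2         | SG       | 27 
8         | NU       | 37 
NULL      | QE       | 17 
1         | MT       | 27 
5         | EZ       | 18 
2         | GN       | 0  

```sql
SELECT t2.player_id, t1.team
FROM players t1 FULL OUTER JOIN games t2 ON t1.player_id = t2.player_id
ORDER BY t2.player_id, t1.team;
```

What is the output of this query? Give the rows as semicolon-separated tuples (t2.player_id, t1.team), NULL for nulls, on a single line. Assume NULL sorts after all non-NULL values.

FULL OUTER JOIN keeps every row from both sides; unmatched rows get NULL for the other side's columns.
Matching on t1.player_id = t2.player_id. A NULL in a compared column never satisfies the condition.
Matched pairs: 5; unmatched t1 rows kept: 4; unmatched t2 rows kept: 3.

(1, NULL); (2, EZ); (2, EZ); (2, LS); (2, LS); (5, NULL); (8, EZ); (NULL, AX); (NULL, AX); (NULL, JV); (NULL, JV); (NULL, NULL)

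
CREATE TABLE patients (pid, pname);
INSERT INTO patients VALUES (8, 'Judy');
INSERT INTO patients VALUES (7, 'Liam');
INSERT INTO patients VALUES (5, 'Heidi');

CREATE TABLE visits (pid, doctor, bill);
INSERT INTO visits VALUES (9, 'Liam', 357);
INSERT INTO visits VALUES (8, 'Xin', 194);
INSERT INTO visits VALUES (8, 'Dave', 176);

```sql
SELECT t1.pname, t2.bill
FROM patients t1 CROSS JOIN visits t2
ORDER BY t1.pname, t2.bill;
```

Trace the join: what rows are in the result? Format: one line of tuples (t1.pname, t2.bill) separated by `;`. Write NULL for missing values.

CROSS JOIN pairs every row of `patients` with every row of `visits`: 3 × 3 = 9 rows.
After projecting and ordering:
t1.pname | t2.bill
Heidi | 176
Heidi | 194
Heidi | 357
Judy | 176
Judy | 194
Judy | 357
Liam | 176
Liam | 194
Liam | 357

(Heidi, 176); (Heidi, 194); (Heidi, 357); (Judy, 176); (Judy, 194); (Judy, 357); (Liam, 176); (Liam, 194); (Liam, 357)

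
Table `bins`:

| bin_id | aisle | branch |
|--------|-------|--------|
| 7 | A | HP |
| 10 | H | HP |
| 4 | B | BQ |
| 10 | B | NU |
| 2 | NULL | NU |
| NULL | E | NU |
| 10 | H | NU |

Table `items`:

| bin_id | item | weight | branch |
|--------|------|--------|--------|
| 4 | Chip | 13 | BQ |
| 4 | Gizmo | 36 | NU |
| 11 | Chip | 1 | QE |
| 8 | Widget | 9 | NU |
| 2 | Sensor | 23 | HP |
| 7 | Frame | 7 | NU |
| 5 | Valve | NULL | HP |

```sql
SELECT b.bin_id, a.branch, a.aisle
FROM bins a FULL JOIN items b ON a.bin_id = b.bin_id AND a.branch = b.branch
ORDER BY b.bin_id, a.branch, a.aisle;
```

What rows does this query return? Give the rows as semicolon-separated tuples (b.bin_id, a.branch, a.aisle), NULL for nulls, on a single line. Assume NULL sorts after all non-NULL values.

(2, NULL, NULL); (4, BQ, B); (4, NULL, NULL); (5, NULL, NULL); (7, NULL, NULL); (8, NULL, NULL); (11, NULL, NULL); (NULL, HP, A); (NULL, HP, H); (NULL, NU, B); (NULL, NU, E); (NULL, NU, H); (NULL, NU, NULL)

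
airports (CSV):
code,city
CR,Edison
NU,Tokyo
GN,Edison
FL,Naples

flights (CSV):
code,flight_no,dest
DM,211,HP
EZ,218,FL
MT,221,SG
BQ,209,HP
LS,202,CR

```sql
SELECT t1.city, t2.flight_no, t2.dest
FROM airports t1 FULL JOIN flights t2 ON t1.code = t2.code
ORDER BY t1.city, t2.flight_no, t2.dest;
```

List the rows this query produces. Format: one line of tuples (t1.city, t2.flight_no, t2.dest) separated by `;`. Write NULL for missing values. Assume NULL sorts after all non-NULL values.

FULL OUTER JOIN keeps every row from both sides; unmatched rows get NULL for the other side's columns.
Matching on t1.code = t2.code.
- code=CR: no t2 row matches, row kept with t2 columns NULL.
- code=NU: no t2 row matches, row kept with t2 columns NULL.
- code=GN: no t2 row matches, row kept with t2 columns NULL.
- code=FL: no t2 row matches, row kept with t2 columns NULL.
- 5 t2 row(s) had no t1 match → kept, t1 columns NULL.
After projecting and ordering:
t1.city | t2.flight_no | t2.dest
Edison | NULL | NULL
Edison | NULL | NULL
Naples | NULL | NULL
Tokyo | NULL | NULL
NULL | 202 | CR
NULL | 209 | HP
NULL | 211 | HP
NULL | 218 | FL
NULL | 221 | SG

(Edison, NULL, NULL); (Edison, NULL, NULL); (Naples, NULL, NULL); (Tokyo, NULL, NULL); (NULL, 202, CR); (NULL, 209, HP); (NULL, 211, HP); (NULL, 218, FL); (NULL, 221, SG)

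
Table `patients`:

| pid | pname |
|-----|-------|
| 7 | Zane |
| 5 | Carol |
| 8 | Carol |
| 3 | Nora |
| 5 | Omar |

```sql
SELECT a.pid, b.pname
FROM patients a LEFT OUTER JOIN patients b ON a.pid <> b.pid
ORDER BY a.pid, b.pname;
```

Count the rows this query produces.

18

LEFT JOIN keeps every row from `patients a`; unmatched rows get NULL for `patients b`'s columns.
Matching on a.pid <> b.pid.
- pid=7: 4 matching b row(s), so 4 row(s) emitted.
- pid=5: 3 matching b row(s), so 3 row(s) emitted.
- pid=8: 4 matching b row(s), so 4 row(s) emitted.
- pid=3: 4 matching b row(s), so 4 row(s) emitted.
- pid=5: 3 matching b row(s), so 3 row(s) emitted.
Total: 18 rows.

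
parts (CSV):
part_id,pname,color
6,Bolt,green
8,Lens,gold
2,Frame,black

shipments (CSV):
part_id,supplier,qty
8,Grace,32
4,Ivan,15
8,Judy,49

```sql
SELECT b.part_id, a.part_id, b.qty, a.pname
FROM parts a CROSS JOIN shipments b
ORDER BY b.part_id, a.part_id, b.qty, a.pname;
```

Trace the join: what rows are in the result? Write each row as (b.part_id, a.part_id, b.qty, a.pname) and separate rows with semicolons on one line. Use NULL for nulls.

(4, 2, 15, Frame); (4, 6, 15, Bolt); (4, 8, 15, Lens); (8, 2, 32, Frame); (8, 2, 49, Frame); (8, 6, 32, Bolt); (8, 6, 49, Bolt); (8, 8, 32, Lens); (8, 8, 49, Lens)

CROSS JOIN pairs every row of `parts` with every row of `shipments`: 3 × 3 = 9 rows.
After projecting and ordering:
b.part_id | a.part_id | b.qty | a.pname
4 | 2 | 15 | Frame
4 | 6 | 15 | Bolt
4 | 8 | 15 | Lens
8 | 2 | 32 | Frame
8 | 2 | 49 | Frame
8 | 6 | 32 | Bolt
8 | 6 | 49 | Bolt
8 | 8 | 32 | Lens
8 | 8 | 49 | Lens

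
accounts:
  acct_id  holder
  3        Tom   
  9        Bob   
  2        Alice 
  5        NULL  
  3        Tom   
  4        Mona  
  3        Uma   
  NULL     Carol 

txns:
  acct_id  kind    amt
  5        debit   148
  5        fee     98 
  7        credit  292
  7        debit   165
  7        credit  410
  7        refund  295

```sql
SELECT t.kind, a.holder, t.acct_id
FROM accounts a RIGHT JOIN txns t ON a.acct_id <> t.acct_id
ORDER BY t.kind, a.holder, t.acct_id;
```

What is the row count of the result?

40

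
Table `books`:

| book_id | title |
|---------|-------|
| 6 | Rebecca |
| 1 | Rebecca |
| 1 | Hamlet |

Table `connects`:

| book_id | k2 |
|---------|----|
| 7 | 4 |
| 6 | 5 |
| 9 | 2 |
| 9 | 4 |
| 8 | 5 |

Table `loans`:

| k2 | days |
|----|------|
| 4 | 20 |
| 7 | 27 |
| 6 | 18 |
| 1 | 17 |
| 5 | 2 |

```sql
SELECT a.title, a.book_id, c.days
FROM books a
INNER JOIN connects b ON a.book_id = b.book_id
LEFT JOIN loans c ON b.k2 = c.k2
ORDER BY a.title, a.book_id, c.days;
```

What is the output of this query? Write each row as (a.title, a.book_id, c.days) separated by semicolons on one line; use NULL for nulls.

Joins associate left-to-right: books INNER JOIN connects on book_id gives 1 intermediate row(s).
Then LEFT JOIN `loans c` on k2: each of those 1 rows is kept; rows whose b.k2 has no match in c get NULL for c's columns.

(Rebecca, 6, 2)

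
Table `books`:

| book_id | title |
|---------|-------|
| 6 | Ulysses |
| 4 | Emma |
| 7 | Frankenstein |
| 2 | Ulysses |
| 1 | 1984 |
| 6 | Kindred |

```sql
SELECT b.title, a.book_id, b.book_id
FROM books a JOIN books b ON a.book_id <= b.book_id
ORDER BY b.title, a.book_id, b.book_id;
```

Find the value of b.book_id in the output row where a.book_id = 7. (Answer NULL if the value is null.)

INNER JOIN keeps only pairs where the ON condition holds.
Matching on a.book_id <= b.book_id.
- book_id=6: 3 matching b row(s), so 3 row(s) emitted.
- book_id=4: 4 matching b row(s), so 4 row(s) emitted.
- book_id=7: 1 matching b row(s), so 1 row(s) emitted.
- book_id=2: 5 matching b row(s), so 5 row(s) emitted.
- book_id=1: 6 matching b row(s), so 6 row(s) emitted.
- book_id=6: 3 matching b row(s), so 3 row(s) emitted.

7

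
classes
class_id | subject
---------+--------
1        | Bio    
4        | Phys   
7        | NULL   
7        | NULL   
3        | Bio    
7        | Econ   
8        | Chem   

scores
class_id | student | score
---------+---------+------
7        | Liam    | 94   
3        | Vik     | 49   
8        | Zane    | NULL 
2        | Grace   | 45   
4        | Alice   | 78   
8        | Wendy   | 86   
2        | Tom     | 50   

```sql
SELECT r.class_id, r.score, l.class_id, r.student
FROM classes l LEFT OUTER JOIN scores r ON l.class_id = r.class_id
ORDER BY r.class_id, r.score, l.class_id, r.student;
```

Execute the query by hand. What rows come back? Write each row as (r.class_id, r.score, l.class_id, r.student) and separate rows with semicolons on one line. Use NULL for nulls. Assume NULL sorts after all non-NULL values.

LEFT JOIN keeps every row from `classes`; unmatched rows get NULL for `scores`'s columns.
Matching on l.class_id = r.class_id.
Matched pairs: 7; unmatched l rows kept: 1.

(3, 49, 3, Vik); (4, 78, 4, Alice); (7, 94, 7, Liam); (7, 94, 7, Liam); (7, 94, 7, Liam); (8, 86, 8, Wendy); (8, NULL, 8, Zane); (NULL, NULL, 1, NULL)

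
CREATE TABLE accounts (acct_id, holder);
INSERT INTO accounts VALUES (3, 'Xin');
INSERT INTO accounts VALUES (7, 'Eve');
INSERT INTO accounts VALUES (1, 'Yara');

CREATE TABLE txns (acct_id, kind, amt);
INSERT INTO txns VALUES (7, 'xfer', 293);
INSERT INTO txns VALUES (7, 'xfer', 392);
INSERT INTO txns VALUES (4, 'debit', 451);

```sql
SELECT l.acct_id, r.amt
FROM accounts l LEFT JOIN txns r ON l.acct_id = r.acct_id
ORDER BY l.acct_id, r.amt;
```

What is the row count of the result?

LEFT JOIN keeps every row from `accounts`; unmatched rows get NULL for `txns`'s columns.
Matching on l.acct_id = r.acct_id.
- l[0] acct_id=3 → no match; kept with NULLs on the r side.
- l[1] acct_id=7 → 2 match(es) in r → 2 row(s).
- l[2] acct_id=1 → no match; kept with NULLs on the r side.
Total: 2 matched + 2 padded = 4 rows.

4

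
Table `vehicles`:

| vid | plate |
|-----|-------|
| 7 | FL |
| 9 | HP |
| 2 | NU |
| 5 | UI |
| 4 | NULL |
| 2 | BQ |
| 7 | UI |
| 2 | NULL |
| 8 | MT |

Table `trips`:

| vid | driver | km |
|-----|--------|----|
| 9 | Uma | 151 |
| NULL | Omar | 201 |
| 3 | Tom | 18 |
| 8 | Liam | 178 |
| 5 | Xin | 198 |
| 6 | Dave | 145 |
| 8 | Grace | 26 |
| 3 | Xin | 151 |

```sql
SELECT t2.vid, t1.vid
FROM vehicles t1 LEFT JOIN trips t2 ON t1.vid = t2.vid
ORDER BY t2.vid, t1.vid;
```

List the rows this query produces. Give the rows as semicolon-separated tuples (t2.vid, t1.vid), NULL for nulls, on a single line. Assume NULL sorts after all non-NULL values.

(5, 5); (8, 8); (8, 8); (9, 9); (NULL, 2); (NULL, 2); (NULL, 2); (NULL, 4); (NULL, 7); (NULL, 7)

LEFT JOIN keeps every row from `vehicles`; unmatched rows get NULL for `trips`'s columns.
Matching on t1.vid = t2.vid. A NULL in a compared column never satisfies the condition.
- t1[0] vid=7 → no match; kept with NULLs on the t2 side.
- t1[1] vid=9 → 1 match(es) in t2 → 1 row(s).
- t1[2] vid=2 → no match; kept with NULLs on the t2 side.
- t1[3] vid=5 → 1 match(es) in t2 → 1 row(s).
- t1[4] vid=4 → no match; kept with NULLs on the t2 side.
- t1[5] vid=2 → no match; kept with NULLs on the t2 side.
- t1[6] vid=7 → no match; kept with NULLs on the t2 side.
- t1[7] vid=2 → no match; kept with NULLs on the t2 side.
- t1[8] vid=8 → 2 match(es) in t2 → 2 row(s).
After projecting and ordering:
t2.vid | t1.vid
5 | 5
8 | 8
8 | 8
9 | 9
NULL | 2
NULL | 2
NULL | 2
NULL | 4
NULL | 7
NULL | 7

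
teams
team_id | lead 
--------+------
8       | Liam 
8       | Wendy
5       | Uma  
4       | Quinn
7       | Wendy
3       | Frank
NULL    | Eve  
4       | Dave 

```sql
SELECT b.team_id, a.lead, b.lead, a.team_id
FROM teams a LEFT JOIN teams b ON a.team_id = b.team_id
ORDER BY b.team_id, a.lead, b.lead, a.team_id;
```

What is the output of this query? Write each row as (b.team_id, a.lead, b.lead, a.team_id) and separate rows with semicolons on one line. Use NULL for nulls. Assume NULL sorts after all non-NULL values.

(3, Frank, Frank, 3); (4, Dave, Dave, 4); (4, Dave, Quinn, 4); (4, Quinn, Dave, 4); (4, Quinn, Quinn, 4); (5, Uma, Uma, 5); (7, Wendy, Wendy, 7); (8, Liam, Liam, 8); (8, Liam, Wendy, 8); (8, Wendy, Liam, 8); (8, Wendy, Wendy, 8); (NULL, Eve, NULL, NULL)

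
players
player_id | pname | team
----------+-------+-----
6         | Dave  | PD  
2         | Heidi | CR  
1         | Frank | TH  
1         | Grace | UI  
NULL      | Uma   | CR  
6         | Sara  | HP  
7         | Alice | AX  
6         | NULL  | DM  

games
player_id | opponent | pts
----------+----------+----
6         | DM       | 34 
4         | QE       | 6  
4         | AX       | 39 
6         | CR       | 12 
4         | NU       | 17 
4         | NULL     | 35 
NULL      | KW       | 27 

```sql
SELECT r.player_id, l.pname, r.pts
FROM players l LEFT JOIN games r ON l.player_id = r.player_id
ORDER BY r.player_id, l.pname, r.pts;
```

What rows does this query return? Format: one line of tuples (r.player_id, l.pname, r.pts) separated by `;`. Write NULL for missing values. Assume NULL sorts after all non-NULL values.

(6, Dave, 12); (6, Dave, 34); (6, Sara, 12); (6, Sara, 34); (6, NULL, 12); (6, NULL, 34); (NULL, Alice, NULL); (NULL, Frank, NULL); (NULL, Grace, NULL); (NULL, Heidi, NULL); (NULL, Uma, NULL)

LEFT JOIN keeps every row from `players`; unmatched rows get NULL for `games`'s columns.
Matching on l.player_id = r.player_id. A NULL in a compared column never satisfies the condition.
- l row (player_id=6): matches 2 r row(s) → 2 output row(s).
- l row (player_id=2): no match → kept, r columns NULL.
- l row (player_id=1): no match → kept, r columns NULL.
- l row (player_id=1): no match → kept, r columns NULL.
- l row (player_id=NULL): no match → kept, r columns NULL.
- l row (player_id=6): matches 2 r row(s) → 2 output row(s).
- l row (player_id=7): no match → kept, r columns NULL.
- l row (player_id=6): matches 2 r row(s) → 2 output row(s).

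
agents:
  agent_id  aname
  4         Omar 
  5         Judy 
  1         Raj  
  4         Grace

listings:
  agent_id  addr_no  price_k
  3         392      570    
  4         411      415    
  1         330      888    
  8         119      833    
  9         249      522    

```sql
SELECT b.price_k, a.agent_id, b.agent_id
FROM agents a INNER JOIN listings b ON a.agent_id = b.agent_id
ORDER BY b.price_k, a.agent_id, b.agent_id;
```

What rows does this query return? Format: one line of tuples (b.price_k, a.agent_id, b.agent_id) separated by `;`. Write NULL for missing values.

(415, 4, 4); (415, 4, 4); (888, 1, 1)

INNER JOIN keeps only pairs where the ON condition holds.
Matching on a.agent_id = b.agent_id.
Matched pairs: 3.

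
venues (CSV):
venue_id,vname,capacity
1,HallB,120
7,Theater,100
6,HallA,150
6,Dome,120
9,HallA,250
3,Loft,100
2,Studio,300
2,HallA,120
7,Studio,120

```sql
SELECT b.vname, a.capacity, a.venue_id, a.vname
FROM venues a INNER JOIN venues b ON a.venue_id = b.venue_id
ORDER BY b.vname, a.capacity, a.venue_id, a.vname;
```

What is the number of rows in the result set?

15

INNER JOIN keeps only pairs where the ON condition holds.
Matching on a.venue_id = b.venue_id.
- a row (venue_id=1): matches 1 b row(s) → 1 output row(s).
- a row (venue_id=7): matches 2 b row(s) → 2 output row(s).
- a row (venue_id=6): matches 2 b row(s) → 2 output row(s).
- a row (venue_id=6): matches 2 b row(s) → 2 output row(s).
- a row (venue_id=9): matches 1 b row(s) → 1 output row(s).
- a row (venue_id=3): matches 1 b row(s) → 1 output row(s).
- a row (venue_id=2): matches 2 b row(s) → 2 output row(s).
- a row (venue_id=2): matches 2 b row(s) → 2 output row(s).
- a row (venue_id=7): matches 2 b row(s) → 2 output row(s).
Total: 15 rows.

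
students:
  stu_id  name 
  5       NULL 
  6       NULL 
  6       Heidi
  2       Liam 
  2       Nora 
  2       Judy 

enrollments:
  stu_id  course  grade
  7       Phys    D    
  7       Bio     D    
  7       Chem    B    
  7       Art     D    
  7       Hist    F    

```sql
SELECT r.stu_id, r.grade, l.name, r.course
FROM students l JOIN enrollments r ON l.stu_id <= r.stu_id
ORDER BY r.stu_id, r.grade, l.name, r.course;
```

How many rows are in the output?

30

INNER JOIN keeps only pairs where the ON condition holds.
Matching on l.stu_id <= r.stu_id.
- l (stu_id=5) pairs with 5 row(s) of r.
- l (stu_id=6) pairs with 5 row(s) of r.
- l (stu_id=6) pairs with 5 row(s) of r.
- l (stu_id=2) pairs with 5 row(s) of r.
- l (stu_id=2) pairs with 5 row(s) of r.
- l (stu_id=2) pairs with 5 row(s) of r.
Total: 30 rows.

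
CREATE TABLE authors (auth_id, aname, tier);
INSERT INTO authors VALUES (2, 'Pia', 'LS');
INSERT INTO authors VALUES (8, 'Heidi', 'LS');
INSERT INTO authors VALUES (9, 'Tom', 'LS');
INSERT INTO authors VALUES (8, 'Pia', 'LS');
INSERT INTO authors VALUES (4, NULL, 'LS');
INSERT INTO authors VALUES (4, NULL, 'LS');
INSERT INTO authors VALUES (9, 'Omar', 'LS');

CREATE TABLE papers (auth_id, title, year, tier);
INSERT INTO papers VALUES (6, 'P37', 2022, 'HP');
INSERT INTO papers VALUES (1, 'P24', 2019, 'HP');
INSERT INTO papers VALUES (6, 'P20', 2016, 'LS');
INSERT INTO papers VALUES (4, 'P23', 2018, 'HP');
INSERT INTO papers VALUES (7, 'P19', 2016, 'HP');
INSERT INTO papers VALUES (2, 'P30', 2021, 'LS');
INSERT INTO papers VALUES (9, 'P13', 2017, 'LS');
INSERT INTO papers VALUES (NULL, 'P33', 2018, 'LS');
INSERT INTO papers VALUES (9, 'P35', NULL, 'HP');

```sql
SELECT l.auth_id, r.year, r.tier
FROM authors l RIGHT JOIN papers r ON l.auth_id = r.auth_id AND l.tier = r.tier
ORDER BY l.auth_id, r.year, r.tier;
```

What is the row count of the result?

10

RIGHT JOIN keeps every row from `papers`; unmatched rows get NULL for `authors`'s columns.
Matching on l.auth_id = r.auth_id AND l.tier = r.tier. A NULL in a compared column never satisfies the condition.
- l row (auth_id=2, tier=LS): matches 1 r row(s) → 1 output row(s).
- l row (auth_id=8, tier=LS): no match.
- l row (auth_id=9, tier=LS): matches 1 r row(s) → 1 output row(s).
- l row (auth_id=8, tier=LS): no match.
- l row (auth_id=4, tier=LS): no match.
- l row (auth_id=4, tier=LS): no match.
- l row (auth_id=9, tier=LS): matches 1 r row(s) → 1 output row(s).
- plus 7 unmatched r row(s), each kept with NULL l columns.
Total: 3 matched + 7 padded = 10 rows.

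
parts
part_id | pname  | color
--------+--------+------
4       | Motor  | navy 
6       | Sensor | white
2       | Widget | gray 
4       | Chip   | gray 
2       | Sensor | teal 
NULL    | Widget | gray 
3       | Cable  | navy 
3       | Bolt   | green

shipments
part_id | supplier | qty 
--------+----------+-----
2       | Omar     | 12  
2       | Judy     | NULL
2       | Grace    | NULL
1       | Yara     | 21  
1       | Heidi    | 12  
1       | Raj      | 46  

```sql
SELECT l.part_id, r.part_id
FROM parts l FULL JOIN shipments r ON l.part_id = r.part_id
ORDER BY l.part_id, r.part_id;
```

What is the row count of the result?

15

FULL OUTER JOIN keeps every row from both sides; unmatched rows get NULL for the other side's columns.
Matching on l.part_id = r.part_id. A NULL in a compared column never satisfies the condition.
- l row (part_id=4): no match → kept, r columns NULL.
- l row (part_id=6): no match → kept, r columns NULL.
- l row (part_id=2): matches 3 r row(s) → 3 output row(s).
- l row (part_id=4): no match → kept, r columns NULL.
- l row (part_id=2): matches 3 r row(s) → 3 output row(s).
- l row (part_id=NULL): no match → kept, r columns NULL.
- l row (part_id=3): no match → kept, r columns NULL.
- l row (part_id=3): no match → kept, r columns NULL.
- 3 r row(s) had no l match → kept, l columns NULL.
Total: 6 matched + 9 padded = 15 rows.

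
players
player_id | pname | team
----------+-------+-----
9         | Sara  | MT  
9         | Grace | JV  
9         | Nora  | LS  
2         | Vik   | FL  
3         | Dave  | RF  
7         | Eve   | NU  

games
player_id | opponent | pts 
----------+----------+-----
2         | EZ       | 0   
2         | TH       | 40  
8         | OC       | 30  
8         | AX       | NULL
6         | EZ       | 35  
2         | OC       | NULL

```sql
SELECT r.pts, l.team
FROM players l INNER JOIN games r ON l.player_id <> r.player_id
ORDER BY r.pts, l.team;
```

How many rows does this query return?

33

INNER JOIN keeps only pairs where the ON condition holds.
Matching on l.player_id <> r.player_id.
- player_id=9: 6 matching r row(s), so 6 row(s) emitted.
- player_id=9: 6 matching r row(s), so 6 row(s) emitted.
- player_id=9: 6 matching r row(s), so 6 row(s) emitted.
- player_id=2: 3 matching r row(s), so 3 row(s) emitted.
- player_id=3: 6 matching r row(s), so 6 row(s) emitted.
- player_id=7: 6 matching r row(s), so 6 row(s) emitted.
Total: 33 rows.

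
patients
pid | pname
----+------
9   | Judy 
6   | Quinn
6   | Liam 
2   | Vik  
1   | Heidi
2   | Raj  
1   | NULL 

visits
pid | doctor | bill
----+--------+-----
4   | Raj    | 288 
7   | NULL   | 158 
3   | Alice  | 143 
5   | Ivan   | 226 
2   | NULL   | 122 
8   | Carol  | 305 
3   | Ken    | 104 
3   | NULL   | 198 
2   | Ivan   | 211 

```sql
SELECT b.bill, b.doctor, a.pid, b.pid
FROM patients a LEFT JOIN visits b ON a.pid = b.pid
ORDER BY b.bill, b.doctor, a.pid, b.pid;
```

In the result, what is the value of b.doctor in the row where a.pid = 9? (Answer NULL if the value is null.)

NULL

LEFT JOIN keeps every row from `patients`; unmatched rows get NULL for `visits`'s columns.
Matching on a.pid = b.pid.
- pid=9: no b row matches, row kept with b columns NULL.
- pid=6: no b row matches, row kept with b columns NULL.
- pid=6: no b row matches, row kept with b columns NULL.
- pid=2: 2 matching b row(s), so 2 row(s) emitted.
- pid=1: no b row matches, row kept with b columns NULL.
- pid=2: 2 matching b row(s), so 2 row(s) emitted.
- pid=1: no b row matches, row kept with b columns NULL.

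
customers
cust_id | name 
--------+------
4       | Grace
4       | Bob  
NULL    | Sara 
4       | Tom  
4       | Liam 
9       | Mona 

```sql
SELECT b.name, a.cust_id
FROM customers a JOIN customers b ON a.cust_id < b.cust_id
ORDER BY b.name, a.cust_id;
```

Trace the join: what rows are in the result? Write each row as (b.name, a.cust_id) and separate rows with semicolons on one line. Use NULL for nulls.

(Mona, 4); (Mona, 4); (Mona, 4); (Mona, 4)

INNER JOIN keeps only pairs where the ON condition holds.
Matching on a.cust_id < b.cust_id. A NULL in a compared column never satisfies the condition.
- a row (cust_id=4): matches 1 b row(s) → 1 output row(s).
- a row (cust_id=4): matches 1 b row(s) → 1 output row(s).
- a row (cust_id=NULL): no match → dropped.
- a row (cust_id=4): matches 1 b row(s) → 1 output row(s).
- a row (cust_id=4): matches 1 b row(s) → 1 output row(s).
- a row (cust_id=9): no match → dropped.
After projecting and ordering:
b.name | a.cust_id
Mona | 4
Mona | 4
Mona | 4
Mona | 4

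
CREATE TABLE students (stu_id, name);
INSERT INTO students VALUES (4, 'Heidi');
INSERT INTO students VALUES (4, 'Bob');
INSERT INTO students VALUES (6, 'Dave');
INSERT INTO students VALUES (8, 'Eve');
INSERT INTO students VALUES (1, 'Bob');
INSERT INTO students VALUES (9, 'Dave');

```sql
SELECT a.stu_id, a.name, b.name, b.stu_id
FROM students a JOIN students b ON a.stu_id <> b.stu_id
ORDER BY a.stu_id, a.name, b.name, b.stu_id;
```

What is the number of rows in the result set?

28

INNER JOIN keeps only pairs where the ON condition holds.
Matching on a.stu_id <> b.stu_id.
Matched pairs: 28.
Total: 28 rows.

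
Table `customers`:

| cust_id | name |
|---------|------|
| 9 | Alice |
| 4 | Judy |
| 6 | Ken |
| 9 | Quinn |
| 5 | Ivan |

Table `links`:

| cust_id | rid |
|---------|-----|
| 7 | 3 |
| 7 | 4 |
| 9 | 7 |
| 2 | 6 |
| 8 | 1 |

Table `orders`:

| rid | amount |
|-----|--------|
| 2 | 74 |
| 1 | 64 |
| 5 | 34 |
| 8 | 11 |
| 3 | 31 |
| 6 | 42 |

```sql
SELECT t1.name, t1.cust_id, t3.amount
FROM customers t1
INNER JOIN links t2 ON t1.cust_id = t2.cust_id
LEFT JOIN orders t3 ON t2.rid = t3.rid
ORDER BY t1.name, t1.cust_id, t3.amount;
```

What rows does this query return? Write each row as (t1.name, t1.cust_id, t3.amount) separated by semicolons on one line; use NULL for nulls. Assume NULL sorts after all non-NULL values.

(Alice, 9, NULL); (Quinn, 9, NULL)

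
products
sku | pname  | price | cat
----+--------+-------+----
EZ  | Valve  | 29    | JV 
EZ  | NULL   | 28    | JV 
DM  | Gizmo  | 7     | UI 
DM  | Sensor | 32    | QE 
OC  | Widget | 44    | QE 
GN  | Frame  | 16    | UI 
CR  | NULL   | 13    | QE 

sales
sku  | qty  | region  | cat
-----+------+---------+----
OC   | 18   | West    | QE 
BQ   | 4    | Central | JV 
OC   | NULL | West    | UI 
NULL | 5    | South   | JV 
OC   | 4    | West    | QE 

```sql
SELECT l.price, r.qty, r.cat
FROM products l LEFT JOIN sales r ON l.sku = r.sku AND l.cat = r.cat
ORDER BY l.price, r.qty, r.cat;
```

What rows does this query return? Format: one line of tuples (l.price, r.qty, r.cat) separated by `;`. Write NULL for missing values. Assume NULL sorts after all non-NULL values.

LEFT JOIN keeps every row from `products`; unmatched rows get NULL for `sales`'s columns.
Matching on l.sku = r.sku AND l.cat = r.cat. A NULL in a compared column never satisfies the condition.
Matched pairs: 2; unmatched l rows kept: 6.

(7, NULL, NULL); (13, NULL, NULL); (16, NULL, NULL); (28, NULL, NULL); (29, NULL, NULL); (32, NULL, NULL); (44, 4, QE); (44, 18, QE)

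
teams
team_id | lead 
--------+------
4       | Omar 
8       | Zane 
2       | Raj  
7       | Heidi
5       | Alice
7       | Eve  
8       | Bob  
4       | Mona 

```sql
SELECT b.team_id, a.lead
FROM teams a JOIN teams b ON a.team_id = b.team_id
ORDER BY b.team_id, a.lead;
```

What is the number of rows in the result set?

INNER JOIN keeps only pairs where the ON condition holds.
Matching on a.team_id = b.team_id.
- a row (team_id=4): matches 2 b row(s) → 2 output row(s).
- a row (team_id=8): matches 2 b row(s) → 2 output row(s).
- a row (team_id=2): matches 1 b row(s) → 1 output row(s).
- a row (team_id=7): matches 2 b row(s) → 2 output row(s).
- a row (team_id=5): matches 1 b row(s) → 1 output row(s).
- a row (team_id=7): matches 2 b row(s) → 2 output row(s).
- a row (team_id=8): matches 2 b row(s) → 2 output row(s).
- a row (team_id=4): matches 2 b row(s) → 2 output row(s).
Total: 14 rows.

14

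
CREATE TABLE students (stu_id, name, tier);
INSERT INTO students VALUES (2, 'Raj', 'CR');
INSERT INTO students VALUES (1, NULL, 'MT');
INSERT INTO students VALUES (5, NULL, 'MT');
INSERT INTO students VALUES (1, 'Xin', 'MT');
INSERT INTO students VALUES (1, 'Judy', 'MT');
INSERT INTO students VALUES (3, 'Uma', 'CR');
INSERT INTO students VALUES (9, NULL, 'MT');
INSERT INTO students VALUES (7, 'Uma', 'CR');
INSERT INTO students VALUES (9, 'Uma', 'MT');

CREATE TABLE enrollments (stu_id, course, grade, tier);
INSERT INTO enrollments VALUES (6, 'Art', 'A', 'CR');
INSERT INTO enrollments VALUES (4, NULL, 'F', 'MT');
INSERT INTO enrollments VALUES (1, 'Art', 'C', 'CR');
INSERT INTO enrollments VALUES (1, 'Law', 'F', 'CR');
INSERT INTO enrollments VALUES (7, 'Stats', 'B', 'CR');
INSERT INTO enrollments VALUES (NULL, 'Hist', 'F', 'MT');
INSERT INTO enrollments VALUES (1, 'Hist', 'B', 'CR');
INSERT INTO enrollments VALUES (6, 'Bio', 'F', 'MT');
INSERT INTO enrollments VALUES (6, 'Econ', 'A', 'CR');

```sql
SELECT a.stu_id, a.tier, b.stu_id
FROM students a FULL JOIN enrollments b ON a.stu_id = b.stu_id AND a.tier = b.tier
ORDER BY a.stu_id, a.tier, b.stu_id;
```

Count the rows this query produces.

FULL OUTER JOIN keeps every row from both sides; unmatched rows get NULL for the other side's columns.
Matching on a.stu_id = b.stu_id AND a.tier = b.tier. A NULL in a compared column never satisfies the condition.
- a[0] stu_id=2, tier=CR → no match; kept with NULLs on the b side.
- a[1] stu_id=1, tier=MT → no match; kept with NULLs on the b side.
- a[2] stu_id=5, tier=MT → no match; kept with NULLs on the b side.
- a[3] stu_id=1, tier=MT → no match; kept with NULLs on the b side.
- a[4] stu_id=1, tier=MT → no match; kept with NULLs on the b side.
- a[5] stu_id=3, tier=CR → no match; kept with NULLs on the b side.
- a[6] stu_id=9, tier=MT → no match; kept with NULLs on the b side.
- a[7] stu_id=7, tier=CR → 1 match(es) in b → 1 row(s).
- a[8] stu_id=9, tier=MT → no match; kept with NULLs on the b side.
- plus 8 unmatched b row(s), each kept with NULL a columns.
Total: 1 matched + 16 padded = 17 rows.

17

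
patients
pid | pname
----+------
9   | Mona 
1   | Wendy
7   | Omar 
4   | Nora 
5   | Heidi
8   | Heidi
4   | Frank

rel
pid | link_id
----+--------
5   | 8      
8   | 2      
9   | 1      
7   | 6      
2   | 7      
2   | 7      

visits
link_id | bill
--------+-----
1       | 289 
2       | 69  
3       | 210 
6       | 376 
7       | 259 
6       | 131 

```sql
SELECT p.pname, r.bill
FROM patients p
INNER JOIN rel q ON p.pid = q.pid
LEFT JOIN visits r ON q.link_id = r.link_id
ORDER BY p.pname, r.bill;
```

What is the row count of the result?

Joins associate left-to-right: patients INNER JOIN rel on pid gives 4 intermediate row(s).
Then LEFT JOIN `visits r` on link_id: each of those 4 rows is kept; rows whose q.link_id has no match in r get NULL for r's columns.
Result: 5 row(s).

5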